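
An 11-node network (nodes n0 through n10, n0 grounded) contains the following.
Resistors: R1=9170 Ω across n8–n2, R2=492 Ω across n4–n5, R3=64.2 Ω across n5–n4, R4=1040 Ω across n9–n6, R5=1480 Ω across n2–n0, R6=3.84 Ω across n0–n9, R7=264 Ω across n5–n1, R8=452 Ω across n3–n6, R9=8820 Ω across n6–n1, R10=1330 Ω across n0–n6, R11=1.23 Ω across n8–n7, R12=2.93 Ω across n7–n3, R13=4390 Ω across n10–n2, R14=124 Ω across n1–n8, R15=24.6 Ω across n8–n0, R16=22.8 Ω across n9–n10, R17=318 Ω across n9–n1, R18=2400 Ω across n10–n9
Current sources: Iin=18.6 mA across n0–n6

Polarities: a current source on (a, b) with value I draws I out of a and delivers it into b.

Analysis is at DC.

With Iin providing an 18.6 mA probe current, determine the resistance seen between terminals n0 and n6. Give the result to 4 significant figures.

R_eq = 256.5 Ω

MNA unknowns: 10 node voltages V₁..V_10
R1: Y=0.0001091 on G[8,2]
R2: Y=0.002033 on G[4,5]
R3: Y=0.01558 on G[5,4]
R4: Y=0.0009615 on G[9,6]
R5: Y=0.0006757 on G[2,0]
R6: Y=0.2604 on G[0,9]
R7: Y=0.003788 on G[5,1]
R8: Y=0.002212 on G[3,6]
R9: Y=0.0001134 on G[6,1]
R10: Y=0.0007519 on G[0,6]
R11: Y=0.8130 on G[8,7]
R12: Y=0.3413 on G[7,3]
R13: Y=0.0002278 on G[10,2]
R14: Y=0.008065 on G[1,8]
R15: Y=0.04065 on G[8,0]
R16: Y=0.04386 on G[9,10]
R17: Y=0.003145 on G[9,1]
R18: Y=0.0004167 on G[10,9]
Iin: z[0]−=0.0186, z[6]+=0.0186
solve → V1=0.2247, V2=0.03043, V3=0.2819, V4=0.2247, V5=0.2247, V6=4.770, V7=0.2528, V8=0.2406, V9=0.02002, V10=0.02007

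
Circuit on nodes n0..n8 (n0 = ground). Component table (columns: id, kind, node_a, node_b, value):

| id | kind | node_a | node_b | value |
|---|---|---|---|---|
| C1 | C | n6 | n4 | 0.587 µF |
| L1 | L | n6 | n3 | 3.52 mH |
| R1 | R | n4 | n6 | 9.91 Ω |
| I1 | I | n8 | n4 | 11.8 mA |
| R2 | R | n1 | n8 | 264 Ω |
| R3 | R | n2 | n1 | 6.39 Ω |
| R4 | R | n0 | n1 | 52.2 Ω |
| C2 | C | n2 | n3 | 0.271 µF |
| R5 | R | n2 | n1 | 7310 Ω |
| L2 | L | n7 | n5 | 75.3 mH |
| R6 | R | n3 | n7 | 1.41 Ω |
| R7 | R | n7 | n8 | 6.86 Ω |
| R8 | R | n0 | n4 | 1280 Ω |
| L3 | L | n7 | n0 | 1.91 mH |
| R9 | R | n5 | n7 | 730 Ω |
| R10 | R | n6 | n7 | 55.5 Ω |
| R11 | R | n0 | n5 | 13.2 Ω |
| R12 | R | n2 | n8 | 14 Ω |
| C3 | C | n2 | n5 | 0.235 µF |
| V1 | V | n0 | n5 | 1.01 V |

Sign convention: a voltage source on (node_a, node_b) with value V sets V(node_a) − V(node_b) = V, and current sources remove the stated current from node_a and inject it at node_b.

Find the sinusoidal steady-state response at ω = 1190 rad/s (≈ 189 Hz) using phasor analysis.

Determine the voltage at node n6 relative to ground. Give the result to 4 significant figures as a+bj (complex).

Element admittances at ω=1190 rad/s:
  Y(C1) = 0.000+0.0006985j S between n6,n4
  Y(L1) = 0.000-0.2387j S between n6,n3
  Y(R1) = 0.1009+0.000j S between n4,n6
  I1: injects 0.0118 A into n4 (from n8)
  Y(R2) = 0.003788+0.000j S between n1,n8
  Y(R3) = 0.1565+0.000j S between n2,n1
  Y(R4) = 0.01916+0.000j S between n0,n1
  Y(C2) = 0.000+0.0003225j S between n2,n3
  Y(R5) = 0.0001368+0.000j S between n2,n1
  Y(L2) = 0.000-0.01116j S between n7,n5
  Y(R6) = 0.7092+0.000j S between n3,n7
  Y(R7) = 0.1458+0.000j S between n7,n8
  Y(R8) = 0.0007813+0.000j S between n0,n4
  Y(L3) = 0.000-0.4400j S between n7,n0
  Y(R9) = 0.001370+0.000j S between n5,n7
  Y(R10) = 0.01802+0.000j S between n6,n7
  Y(R11) = 0.07576+0.000j S between n0,n5
  Y(R12) = 0.07143+0.000j S between n2,n8
  Y(C3) = 0.000+0.0002796j S between n2,n5
  V1: constraint V(n0)−V(n5) = 1.01
Assemble and solve the 9×9 MNA system:
  V(n1)=-0.07059-0.003289j  V(n2)=-0.07860-0.003737j  V(n3)=-0.008453-0.001448j  V(n4)=0.1113+0.04498j  V(n5)=-1.010+0.000j  V(n6)=-0.004810+0.04613j  V(n7)=-0.02447-0.0001901j  V(n8)=-0.09615-0.001390j
  i(V1)=-0.07786+0.01074j

-0.004810+0.04613j V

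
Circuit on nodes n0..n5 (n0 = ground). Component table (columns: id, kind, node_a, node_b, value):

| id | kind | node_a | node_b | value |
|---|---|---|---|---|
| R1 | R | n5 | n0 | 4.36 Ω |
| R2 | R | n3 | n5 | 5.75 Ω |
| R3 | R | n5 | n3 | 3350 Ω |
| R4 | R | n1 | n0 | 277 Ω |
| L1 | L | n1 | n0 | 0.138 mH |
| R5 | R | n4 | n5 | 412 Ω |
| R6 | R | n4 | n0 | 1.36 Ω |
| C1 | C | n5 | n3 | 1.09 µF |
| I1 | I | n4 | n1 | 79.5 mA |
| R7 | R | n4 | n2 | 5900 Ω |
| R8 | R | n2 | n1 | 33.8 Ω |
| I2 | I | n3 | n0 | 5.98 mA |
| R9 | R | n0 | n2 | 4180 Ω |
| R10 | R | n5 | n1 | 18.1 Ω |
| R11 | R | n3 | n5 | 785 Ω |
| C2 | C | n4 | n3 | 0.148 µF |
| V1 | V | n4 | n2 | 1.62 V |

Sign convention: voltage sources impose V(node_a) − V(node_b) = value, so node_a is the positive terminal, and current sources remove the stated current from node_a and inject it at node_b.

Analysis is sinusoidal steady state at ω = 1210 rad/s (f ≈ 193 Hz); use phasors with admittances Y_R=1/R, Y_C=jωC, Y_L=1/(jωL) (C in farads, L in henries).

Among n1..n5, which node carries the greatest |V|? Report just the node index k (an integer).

2

Apply KCL at each of the 5 non-ground nodes and solve the resulting linear system.
Node n1: branches {R4, L1, I1, R8, R10} → V_1 = 6.231e-05+0.004875j
Node n2: branches {R7, R8, R9, V1} → V_2 = -1.661+0.0001875j
Node n3: branches {R2, R3, C1, I2, R11, C2} → V_3 = -0.05524+0.001220j
Node n4: branches {R5, R6, I1, R7, C2, V1} → V_4 = -0.04069+0.0001875j
Node n5: branches {R1, R2, R3, R5, C1, R10, R11} → V_5 = -0.02117+0.0009489j
Source currents: i(V1)=-0.04981-0.0001386j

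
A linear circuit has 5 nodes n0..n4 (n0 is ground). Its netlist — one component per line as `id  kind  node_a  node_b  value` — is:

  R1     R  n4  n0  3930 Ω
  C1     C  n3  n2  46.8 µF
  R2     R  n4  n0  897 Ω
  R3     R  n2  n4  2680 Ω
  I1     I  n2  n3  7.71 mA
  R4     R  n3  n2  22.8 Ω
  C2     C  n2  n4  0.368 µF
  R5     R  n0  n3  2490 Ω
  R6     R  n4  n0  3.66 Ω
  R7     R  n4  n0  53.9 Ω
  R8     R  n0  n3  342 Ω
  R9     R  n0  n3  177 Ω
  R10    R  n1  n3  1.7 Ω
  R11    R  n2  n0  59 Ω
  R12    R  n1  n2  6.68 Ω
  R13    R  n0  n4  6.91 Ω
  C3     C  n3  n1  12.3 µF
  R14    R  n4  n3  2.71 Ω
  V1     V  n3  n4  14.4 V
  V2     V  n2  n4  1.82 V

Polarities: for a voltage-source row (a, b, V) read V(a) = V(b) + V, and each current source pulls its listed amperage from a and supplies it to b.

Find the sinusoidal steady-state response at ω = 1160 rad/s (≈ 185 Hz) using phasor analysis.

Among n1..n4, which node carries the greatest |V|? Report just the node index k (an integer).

3

Apply KCL at each of the 4 non-ground nodes and solve the resulting linear system.
Node n1: branches {R10, R12, C3} → V_1 = 11.50+0.04933j
Node n2: branches {C1, R3, I1, R4, C2, R11, R12, V2} → V_2 = 1.475+0.000j
Node n3: branches {C1, I1, R4, R5, R8, R9, R10, C3, R14, V1} → V_3 = 14.05+0.000j
Node n4: branches {R1, R2, R3, C2, R6, R7, R13, R14, V1, V2} → V_4 = -0.3452+0.000j
Source currents: i(V1)=-7.485-0.6903j, i(V2)=2.020+0.6896j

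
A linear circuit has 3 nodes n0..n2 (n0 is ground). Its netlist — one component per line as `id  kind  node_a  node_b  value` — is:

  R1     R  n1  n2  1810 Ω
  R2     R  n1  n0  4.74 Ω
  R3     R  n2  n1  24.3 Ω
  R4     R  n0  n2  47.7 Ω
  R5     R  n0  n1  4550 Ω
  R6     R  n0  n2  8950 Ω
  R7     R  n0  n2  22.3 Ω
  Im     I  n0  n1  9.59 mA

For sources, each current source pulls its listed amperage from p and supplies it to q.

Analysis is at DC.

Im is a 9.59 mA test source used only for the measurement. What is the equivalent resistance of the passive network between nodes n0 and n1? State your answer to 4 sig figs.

R_eq = 4.224 Ω

Element admittances at DC:
  Y(R1) = 0.0005525 S between n1,n2
  Y(R2) = 0.2110 S between n1,n0
  Y(R3) = 0.04115 S between n2,n1
  Y(R4) = 0.02096 S between n0,n2
  Y(R5) = 0.0002198 S between n0,n1
  Y(R6) = 0.0001117 S between n0,n2
  Y(R7) = 0.04484 S between n0,n2
  Im: injects 0.00959 A into n1 (from n0)
Assemble and solve the 2×2 MNA system:
  V(n1)=0.04051  V(n2)=0.01570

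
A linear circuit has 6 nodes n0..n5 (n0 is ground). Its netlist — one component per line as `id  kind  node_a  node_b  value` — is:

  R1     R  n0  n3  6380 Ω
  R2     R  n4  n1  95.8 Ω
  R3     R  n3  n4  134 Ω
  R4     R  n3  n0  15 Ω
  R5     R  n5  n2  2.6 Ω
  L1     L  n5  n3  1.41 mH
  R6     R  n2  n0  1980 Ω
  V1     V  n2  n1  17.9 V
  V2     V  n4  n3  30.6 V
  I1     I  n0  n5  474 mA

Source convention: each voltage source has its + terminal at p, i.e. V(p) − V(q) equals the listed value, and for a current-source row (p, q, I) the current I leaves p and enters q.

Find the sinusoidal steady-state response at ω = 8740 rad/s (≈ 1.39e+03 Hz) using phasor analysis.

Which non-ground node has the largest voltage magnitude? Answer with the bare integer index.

MNA unknowns: 5 node voltages V₁..V_5 plus 2 source currents (V1, V2)
R1: Y=0.0001567+0.000j on G[0,3]
R2: Y=0.01044+0.000j on G[4,1]
R3: Y=0.007463+0.000j on G[3,4]
R4: Y=0.06667+0.000j on G[3,0]
R5: Y=0.3846+0.000j on G[5,2]
L1: Y=0.000-0.08115j on G[5,3]
R6: Y=0.0005051+0.000j on G[2,0]
V1: row V2−V1=17.9, i_V1 at 2,1
V2: row V4−V3=30.6, i_V2 at 4,3
I1: z[0]−=0.474, z[5]+=0.474
solve → V1=-8.123+11.26j, V2=9.777+11.26j, V3=7.019-0.08508j, V4=37.62-0.08508j, V5=8.548+11.58j
aux → i_V1=-0.4775+0.1184j, i_V2=-0.7058+0.1184j

4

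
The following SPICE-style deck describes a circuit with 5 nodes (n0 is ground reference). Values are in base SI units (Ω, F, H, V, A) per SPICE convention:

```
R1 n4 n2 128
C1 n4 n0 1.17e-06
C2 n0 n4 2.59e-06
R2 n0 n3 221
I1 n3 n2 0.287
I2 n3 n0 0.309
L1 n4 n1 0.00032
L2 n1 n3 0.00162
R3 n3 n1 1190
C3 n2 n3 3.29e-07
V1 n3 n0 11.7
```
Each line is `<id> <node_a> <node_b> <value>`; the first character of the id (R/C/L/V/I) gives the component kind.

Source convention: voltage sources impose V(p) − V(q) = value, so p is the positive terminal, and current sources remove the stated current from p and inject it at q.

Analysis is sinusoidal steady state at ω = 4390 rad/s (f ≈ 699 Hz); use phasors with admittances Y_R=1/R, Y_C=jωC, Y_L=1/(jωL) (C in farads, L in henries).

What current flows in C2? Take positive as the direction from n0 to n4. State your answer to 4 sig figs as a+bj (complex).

MNA unknowns: 4 node voltages V₁..V_4 plus 1 source current (V1)
R1: Y=0.007812+0.000j on G[4,2]
C1: Y=0.000+0.005136j on G[4,0]
C2: Y=0.000+0.01137j on G[0,4]
R2: Y=0.004525+0.000j on G[0,3]
I1: z[3]−=0.287, z[2]+=0.287
I2: z[3]−=0.309, z[0]+=0.309
L1: Y=0.000-0.7118j on G[4,1]
L2: Y=0.000-0.1406j on G[1,3]
R3: Y=0.0008403+0.000j on G[3,1]
C3: Y=0.000+0.001444j on G[2,3]
V1: row V3−V0=11.7, i_V1 at 3,0
solve → V1=13.77+2.309j, V2=50.11-4.334j, V3=11.70+0.000j, V4=14.18+2.768j
aux → i_V1=-0.3163-0.2341j

0.03147-0.1612j A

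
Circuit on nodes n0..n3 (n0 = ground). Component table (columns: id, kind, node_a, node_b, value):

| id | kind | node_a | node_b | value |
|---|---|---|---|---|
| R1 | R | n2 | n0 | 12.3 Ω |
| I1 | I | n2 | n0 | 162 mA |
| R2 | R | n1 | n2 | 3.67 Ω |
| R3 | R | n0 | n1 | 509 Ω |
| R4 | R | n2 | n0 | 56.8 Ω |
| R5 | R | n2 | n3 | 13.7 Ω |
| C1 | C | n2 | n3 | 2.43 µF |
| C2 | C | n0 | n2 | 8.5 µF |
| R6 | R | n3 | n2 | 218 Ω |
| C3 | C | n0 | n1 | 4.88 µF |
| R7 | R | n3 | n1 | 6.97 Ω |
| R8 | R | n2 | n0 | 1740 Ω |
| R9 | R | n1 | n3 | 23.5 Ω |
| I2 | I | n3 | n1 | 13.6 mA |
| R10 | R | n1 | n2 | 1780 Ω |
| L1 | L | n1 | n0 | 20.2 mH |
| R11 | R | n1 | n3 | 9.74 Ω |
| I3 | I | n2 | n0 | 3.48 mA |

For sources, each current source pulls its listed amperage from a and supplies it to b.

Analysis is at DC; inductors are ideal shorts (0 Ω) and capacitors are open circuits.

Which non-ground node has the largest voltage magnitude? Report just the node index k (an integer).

2

MNA unknowns: 3 node voltages V₁..V_3 plus 1 source current (L1)
R1: Y=0.08130 on G[2,0]
I1: z[2]−=0.162, z[0]+=0.162
R2: Y=0.2725 on G[1,2]
R3: Y=0.001965 on G[0,1]
R4: Y=0.01761 on G[2,0]
R5: Y=0.07299 on G[2,3]
C1: Y=0.000 on G[2,3]
C2: Y=0.000 on G[0,2]
R6: Y=0.004587 on G[3,2]
C3: Y=0.000 on G[0,1]
R7: Y=0.1435 on G[3,1]
R8: Y=0.0005747 on G[2,0]
R9: Y=0.04255 on G[1,3]
I2: z[3]−=0.0136, z[1]+=0.0136
R10: Y=0.0005618 on G[1,2]
L1: row V1−V0=0, i_L1 at 1,0
R11: Y=0.1027 on G[1,3]
I3: z[2]−=0.00348, z[0]+=0.00348
solve → V1=0.000, V2=-0.3882, V3=-0.1194
aux → i_L1=-0.1269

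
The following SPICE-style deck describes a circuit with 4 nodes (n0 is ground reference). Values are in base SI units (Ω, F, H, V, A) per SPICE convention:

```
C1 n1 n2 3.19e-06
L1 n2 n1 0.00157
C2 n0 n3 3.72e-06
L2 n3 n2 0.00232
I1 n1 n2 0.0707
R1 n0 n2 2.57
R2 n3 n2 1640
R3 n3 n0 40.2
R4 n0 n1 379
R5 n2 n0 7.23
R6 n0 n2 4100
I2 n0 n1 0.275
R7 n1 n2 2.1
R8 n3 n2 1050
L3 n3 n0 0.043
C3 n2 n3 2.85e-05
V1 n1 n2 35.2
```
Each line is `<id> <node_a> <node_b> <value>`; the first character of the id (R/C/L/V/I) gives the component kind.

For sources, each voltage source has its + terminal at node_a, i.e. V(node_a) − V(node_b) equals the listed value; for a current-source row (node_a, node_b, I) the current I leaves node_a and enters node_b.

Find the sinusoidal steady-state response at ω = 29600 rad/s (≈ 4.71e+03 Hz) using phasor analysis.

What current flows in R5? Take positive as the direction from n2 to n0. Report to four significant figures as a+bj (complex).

MNA unknowns: 3 node voltages V₁..V_3 plus 1 source current (V1)
C1: Y=0.000+0.09442j on G[1,2]
L1: Y=0.000-0.02152j on G[2,1]
C2: Y=0.000+0.1101j on G[0,3]
L2: Y=0.000-0.01456j on G[3,2]
I1: z[1]−=0.0707, z[2]+=0.0707
R1: Y=0.3891+0.000j on G[0,2]
R2: Y=0.0006098+0.000j on G[3,2]
R3: Y=0.02488+0.000j on G[3,0]
R4: Y=0.002639+0.000j on G[0,1]
R5: Y=0.1383+0.000j on G[2,0]
R6: Y=0.0002439+0.000j on G[0,2]
I2: z[0]−=0.275, z[1]+=0.275
R7: Y=0.4762+0.000j on G[1,2]
R8: Y=0.0009524+0.000j on G[3,2]
L3: Y=0.000-0.0007857j on G[3,0]
C3: Y=0.000+0.8436j on G[2,3]
V1: row V1−V2=35.2, i_V1 at 1,2
solve → V1=35.52-0.05675j, V2=0.3213-0.05675j, V3=0.2850-0.04264j
aux → i_V1=-16.65-2.566j

0.04444-0.007849j A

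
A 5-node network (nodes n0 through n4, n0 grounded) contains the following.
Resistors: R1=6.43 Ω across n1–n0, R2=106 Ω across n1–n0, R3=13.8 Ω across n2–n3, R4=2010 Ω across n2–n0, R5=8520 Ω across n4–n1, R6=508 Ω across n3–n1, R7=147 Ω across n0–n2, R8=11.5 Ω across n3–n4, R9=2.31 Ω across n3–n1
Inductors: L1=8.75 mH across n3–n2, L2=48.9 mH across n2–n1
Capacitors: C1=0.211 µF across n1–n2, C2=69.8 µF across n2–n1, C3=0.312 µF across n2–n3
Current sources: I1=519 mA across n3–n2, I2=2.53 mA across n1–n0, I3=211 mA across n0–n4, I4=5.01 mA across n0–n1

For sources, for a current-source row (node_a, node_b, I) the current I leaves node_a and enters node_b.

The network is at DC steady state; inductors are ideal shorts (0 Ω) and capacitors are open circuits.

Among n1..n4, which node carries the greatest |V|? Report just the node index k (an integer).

MNA unknowns: 4 node voltages V₁..V_4 plus 2 source currents (L1, L2)
R1: Y=0.1555 on G[1,0]
R2: Y=0.009434 on G[1,0]
L1: row V3−V2=0, i_L1 at 3,2
C1: Y=0.000 on G[1,2]
I1: z[3]−=0.519, z[2]+=0.519
I2: z[1]−=0.00253, z[0]+=0.00253
I3: z[0]−=0.211, z[4]+=0.211
L2: row V2−V1=0, i_L2 at 2,1
R3: Y=0.07246 on G[2,3]
C2: Y=0.000 on G[2,1]
R4: Y=0.0004975 on G[2,0]
R5: Y=0.0001174 on G[4,1]
R6: Y=0.001969 on G[3,1]
R7: Y=0.006803 on G[0,2]
R8: Y=0.08696 on G[3,4]
C3: Y=0.000 on G[2,3]
R9: Y=0.4329 on G[3,1]
I4: z[0]−=0.00501, z[1]+=0.00501
solve → V1=1.239, V2=1.239, V3=1.239, V4=3.663
aux → i_L1=-0.3083, i_L2=0.2017

4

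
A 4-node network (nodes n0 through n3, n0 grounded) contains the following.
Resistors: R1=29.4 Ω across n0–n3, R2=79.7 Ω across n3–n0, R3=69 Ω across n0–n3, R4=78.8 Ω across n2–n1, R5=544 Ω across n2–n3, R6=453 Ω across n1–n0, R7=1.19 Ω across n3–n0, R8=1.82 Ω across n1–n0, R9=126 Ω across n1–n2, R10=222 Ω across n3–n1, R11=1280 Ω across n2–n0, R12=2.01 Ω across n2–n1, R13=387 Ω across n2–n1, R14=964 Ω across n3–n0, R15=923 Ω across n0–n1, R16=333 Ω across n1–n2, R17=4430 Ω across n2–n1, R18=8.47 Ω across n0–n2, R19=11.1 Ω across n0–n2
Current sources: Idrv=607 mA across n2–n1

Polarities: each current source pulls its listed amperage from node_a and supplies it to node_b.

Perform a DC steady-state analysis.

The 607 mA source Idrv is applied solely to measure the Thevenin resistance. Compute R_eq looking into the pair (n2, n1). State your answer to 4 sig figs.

MNA unknowns: 3 node voltages V₁..V_3
R1: Y=0.03401 on G[0,3]
R2: Y=0.01255 on G[3,0]
R3: Y=0.01449 on G[0,3]
R4: Y=0.01269 on G[2,1]
R5: Y=0.001838 on G[2,3]
R6: Y=0.002208 on G[1,0]
R7: Y=0.8403 on G[3,0]
R8: Y=0.5495 on G[1,0]
R9: Y=0.007937 on G[1,2]
R10: Y=0.004505 on G[3,1]
R11: Y=0.0007813 on G[2,0]
R12: Y=0.4975 on G[2,1]
R13: Y=0.002584 on G[2,1]
R14: Y=0.001037 on G[3,0]
R15: Y=0.001083 on G[0,1]
R16: Y=0.003003 on G[1,2]
R17: Y=0.0002257 on G[2,1]
R18: Y=0.1181 on G[0,2]
R19: Y=0.09009 on G[0,2]
Idrv: z[2]−=0.607, z[1]+=0.607
solve → V1=0.2461, V2=-0.6507, V3=-9.627e-05

R_eq = 1.477 Ω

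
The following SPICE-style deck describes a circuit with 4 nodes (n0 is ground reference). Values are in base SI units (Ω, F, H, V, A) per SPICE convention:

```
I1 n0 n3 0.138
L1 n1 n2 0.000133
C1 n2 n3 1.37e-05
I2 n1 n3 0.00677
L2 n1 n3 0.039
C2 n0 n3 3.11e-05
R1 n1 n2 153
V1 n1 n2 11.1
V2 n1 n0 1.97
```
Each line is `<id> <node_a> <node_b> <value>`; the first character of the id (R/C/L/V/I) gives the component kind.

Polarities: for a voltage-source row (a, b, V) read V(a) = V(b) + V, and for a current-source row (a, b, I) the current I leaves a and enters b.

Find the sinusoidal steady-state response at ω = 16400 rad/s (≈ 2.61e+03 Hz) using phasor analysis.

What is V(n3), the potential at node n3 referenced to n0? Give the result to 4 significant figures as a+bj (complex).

Apply KCL at each of the 3 non-ground nodes and solve the resulting linear system.
Node n1: branches {L1, I2, L2, R1, V1, V2} → V_1 = 1.970+0.000j
Node n2: branches {L1, C1, R1, V1} → V_2 = -9.130+0.000j
Node n3: branches {I1, C1, I2, L2, C2} → V_3 = -2.802-0.1975j
Source currents: i(V1)=-0.1169+3.667j, i(V2)=0.03729+1.429j

-2.802-0.1975j V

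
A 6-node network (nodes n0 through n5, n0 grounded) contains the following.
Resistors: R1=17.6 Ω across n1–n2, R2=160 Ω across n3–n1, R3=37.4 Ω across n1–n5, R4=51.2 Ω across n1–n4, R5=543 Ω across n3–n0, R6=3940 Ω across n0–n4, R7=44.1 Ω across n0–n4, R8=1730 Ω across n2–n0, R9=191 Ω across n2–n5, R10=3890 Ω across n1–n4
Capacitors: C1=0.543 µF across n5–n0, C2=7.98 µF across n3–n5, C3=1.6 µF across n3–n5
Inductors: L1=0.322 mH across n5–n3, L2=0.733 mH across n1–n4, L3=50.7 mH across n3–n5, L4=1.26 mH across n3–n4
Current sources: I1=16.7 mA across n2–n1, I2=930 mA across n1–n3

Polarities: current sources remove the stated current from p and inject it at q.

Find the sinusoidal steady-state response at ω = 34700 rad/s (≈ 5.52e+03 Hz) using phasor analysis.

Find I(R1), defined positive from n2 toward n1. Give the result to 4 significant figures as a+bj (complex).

MNA unknowns: 5 node voltages V₁..V_5
R1: Y=0.05682+0.000j on G[1,2]
C1: Y=0.000+0.01884j on G[5,0]
L1: Y=0.000-0.08950j on G[5,3]
R2: Y=0.006250+0.000j on G[3,1]
I1: z[2]−=0.0167, z[1]+=0.0167
R3: Y=0.02674+0.000j on G[1,5]
R4: Y=0.01953+0.000j on G[1,4]
R5: Y=0.001842+0.000j on G[3,0]
R6: Y=0.0002538+0.000j on G[0,4]
L2: Y=0.000-0.03932j on G[1,4]
R7: Y=0.02268+0.000j on G[0,4]
L3: Y=0.000-0.0005684j on G[3,5]
R8: Y=0.0005780+0.000j on G[2,0]
L4: Y=0.000-0.02287j on G[3,4]
R9: Y=0.005236+0.000j on G[2,5]
R10: Y=0.0002571+0.000j on G[1,4]
C2: Y=0.000+0.2769j on G[3,5]
C3: Y=0.000+0.05552j on G[3,5]
I2: z[1]−=0.93, z[3]+=0.93
solve → V1=-9.283-9.331j, V2=-7.734-8.788j, V3=13.02-6.865j, V4=-4.028-8.611j, V5=11.42-3.866j

0.08805+0.03085j A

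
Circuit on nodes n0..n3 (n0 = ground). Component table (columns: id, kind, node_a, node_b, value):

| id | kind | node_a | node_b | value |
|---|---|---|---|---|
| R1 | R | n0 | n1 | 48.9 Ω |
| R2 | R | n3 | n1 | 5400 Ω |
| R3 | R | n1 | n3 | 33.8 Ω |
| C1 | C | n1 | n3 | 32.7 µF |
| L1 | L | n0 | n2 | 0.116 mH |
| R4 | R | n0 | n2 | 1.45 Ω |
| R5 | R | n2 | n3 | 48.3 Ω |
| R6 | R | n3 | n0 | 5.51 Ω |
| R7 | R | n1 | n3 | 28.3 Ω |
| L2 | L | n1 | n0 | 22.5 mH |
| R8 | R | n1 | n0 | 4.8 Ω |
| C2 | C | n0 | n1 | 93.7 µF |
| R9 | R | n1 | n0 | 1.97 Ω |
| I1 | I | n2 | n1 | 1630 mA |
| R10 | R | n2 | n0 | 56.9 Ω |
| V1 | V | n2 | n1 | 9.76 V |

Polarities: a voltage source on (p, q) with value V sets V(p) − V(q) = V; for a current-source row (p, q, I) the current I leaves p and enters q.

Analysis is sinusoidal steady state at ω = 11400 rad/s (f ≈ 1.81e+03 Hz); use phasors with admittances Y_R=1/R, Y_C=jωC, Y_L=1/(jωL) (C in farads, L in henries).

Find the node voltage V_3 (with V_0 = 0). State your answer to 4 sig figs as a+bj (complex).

-3.899+2.811j V

Apply KCL at each of the 3 non-ground nodes and solve the resulting linear system.
Node n1: branches {R1, R2, R3, C1, R7, L2, R8, C2, R9, I1, V1} → V_1 = -3.133+5.428j
Node n2: branches {L1, R4, R5, I1, R10, V1} → V_2 = 6.627+5.428j
Node n3: branches {R2, R3, C1, R5, R6, R7} → V_3 = -3.899+2.811j
Source currents: i(V1)=-10.64+1.119j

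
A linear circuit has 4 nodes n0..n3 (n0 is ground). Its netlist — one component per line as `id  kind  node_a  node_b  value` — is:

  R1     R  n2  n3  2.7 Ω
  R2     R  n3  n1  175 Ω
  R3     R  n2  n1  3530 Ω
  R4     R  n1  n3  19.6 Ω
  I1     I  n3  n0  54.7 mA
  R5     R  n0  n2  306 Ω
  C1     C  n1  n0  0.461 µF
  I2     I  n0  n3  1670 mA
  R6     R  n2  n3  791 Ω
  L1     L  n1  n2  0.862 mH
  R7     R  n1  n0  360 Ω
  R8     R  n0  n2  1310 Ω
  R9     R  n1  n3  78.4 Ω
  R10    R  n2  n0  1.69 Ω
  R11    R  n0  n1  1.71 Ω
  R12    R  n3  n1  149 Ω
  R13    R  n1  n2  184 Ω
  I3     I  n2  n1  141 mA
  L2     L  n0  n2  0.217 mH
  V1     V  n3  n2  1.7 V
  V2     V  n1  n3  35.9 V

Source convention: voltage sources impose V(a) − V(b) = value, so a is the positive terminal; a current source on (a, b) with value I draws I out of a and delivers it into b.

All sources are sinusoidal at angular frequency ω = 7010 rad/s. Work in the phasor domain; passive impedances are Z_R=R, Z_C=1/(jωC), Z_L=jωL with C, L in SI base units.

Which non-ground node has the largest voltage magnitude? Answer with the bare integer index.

Element admittances at ω=7010 rad/s:
  Y(R1) = 0.3704+0.000j S between n2,n3
  Y(R2) = 0.005714+0.000j S between n3,n1
  Y(R3) = 0.0002833+0.000j S between n2,n1
  Y(R4) = 0.05102+0.000j S between n1,n3
  I1: injects 0.0547 A into n0 (from n3)
  Y(R5) = 0.003268+0.000j S between n0,n2
  Y(C1) = 0.000+0.003232j S between n1,n0
  I2: injects 1.67 A into n3 (from n0)
  Y(R6) = 0.001264+0.000j S between n2,n3
  Y(L1) = 0.000-0.1655j S between n1,n2
  Y(R7) = 0.002778+0.000j S between n1,n0
  Y(R8) = 0.0007634+0.000j S between n0,n2
  Y(R9) = 0.01276+0.000j S between n1,n3
  Y(R10) = 0.5917+0.000j S between n2,n0
  Y(R11) = 0.5848+0.000j S between n0,n1
  Y(R12) = 0.006711+0.000j S between n3,n1
  Y(R13) = 0.005435+0.000j S between n1,n2
  I3: injects 0.141 A into n1 (from n2)
  Y(L2) = 0.000-0.6574j S between n0,n2
  V1: constraint V(n3)−V(n2) = 1.7
  V2: constraint V(n1)−V(n3) = 35.9
Assemble and solve the 5×5 MNA system:
  V(n1)=24.39-7.406j  V(n2)=-13.21-7.406j  V(n3)=-11.51-7.406j
  i(V1)=-13.44+10.50j  i(V2)=-17.16+10.50j

1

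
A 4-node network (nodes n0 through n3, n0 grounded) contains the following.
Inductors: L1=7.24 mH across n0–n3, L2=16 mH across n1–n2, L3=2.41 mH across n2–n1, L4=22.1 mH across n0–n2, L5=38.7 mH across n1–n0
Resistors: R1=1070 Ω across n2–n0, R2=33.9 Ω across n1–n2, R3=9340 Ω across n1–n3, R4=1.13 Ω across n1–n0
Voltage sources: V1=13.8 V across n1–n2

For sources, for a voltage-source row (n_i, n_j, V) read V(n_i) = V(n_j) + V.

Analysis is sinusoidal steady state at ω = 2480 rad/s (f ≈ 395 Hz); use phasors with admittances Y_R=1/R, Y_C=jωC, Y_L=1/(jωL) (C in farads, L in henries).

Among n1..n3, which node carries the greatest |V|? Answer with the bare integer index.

2

Apply KCL at each of the 3 non-ground nodes and solve the resulting linear system.
Node n1: branches {R2, R3, L2, R4, L3, L5, V1} → V_1 = 0.02373-0.2834j
Node n2: branches {R1, R2, L2, L3, L4, V1} → V_2 = -13.78-0.2834j
Node n3: branches {L1, R3} → V_3 = 0.0005449+4.456e-05j
Source currents: i(V1)=-0.4251+2.908j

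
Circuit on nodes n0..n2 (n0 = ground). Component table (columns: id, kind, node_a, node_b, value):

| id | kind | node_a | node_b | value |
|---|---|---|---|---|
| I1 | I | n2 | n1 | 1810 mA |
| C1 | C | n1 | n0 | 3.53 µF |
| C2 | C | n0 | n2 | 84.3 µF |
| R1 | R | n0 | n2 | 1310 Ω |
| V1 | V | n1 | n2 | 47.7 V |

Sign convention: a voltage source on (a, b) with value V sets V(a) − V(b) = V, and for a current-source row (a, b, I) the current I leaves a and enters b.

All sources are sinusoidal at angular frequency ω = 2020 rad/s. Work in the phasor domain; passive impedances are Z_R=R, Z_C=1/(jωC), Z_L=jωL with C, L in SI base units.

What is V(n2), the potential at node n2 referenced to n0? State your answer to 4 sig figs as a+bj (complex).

MNA unknowns: 2 node voltages V₁..V_2 plus 1 source current (V1)
I1: z[2]−=1.81, z[1]+=1.81
C1: Y=0.000+0.007131j on G[1,0]
C2: Y=0.000+0.1703j on G[0,2]
R1: Y=0.0007634+0.000j on G[0,2]
V1: row V1−V2=47.7, i_V1 at 1,2
solve → V1=45.78-0.008249j, V2=-1.917-0.008249j
aux → i_V1=1.810-0.3265j

-1.917-0.008249j V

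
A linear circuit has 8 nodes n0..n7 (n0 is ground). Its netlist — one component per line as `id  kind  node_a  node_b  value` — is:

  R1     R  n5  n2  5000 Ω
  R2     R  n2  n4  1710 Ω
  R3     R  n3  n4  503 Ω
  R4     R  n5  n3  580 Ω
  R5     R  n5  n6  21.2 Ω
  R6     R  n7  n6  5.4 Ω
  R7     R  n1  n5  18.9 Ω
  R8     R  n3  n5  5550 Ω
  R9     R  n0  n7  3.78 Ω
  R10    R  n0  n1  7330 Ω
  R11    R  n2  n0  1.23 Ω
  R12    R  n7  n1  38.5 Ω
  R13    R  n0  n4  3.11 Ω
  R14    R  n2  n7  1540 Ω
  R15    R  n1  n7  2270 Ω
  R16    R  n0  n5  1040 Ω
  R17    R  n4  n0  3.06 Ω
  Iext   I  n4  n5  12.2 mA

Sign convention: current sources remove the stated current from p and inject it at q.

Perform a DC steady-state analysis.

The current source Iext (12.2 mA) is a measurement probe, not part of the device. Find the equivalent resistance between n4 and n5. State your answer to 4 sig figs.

MNA unknowns: 7 node voltages V₁..V_7
R1: Y=0.0002000 on G[5,2]
R2: Y=0.0005848 on G[2,4]
R3: Y=0.001988 on G[3,4]
R4: Y=0.001724 on G[5,3]
R5: Y=0.04717 on G[5,6]
R6: Y=0.1852 on G[7,6]
R7: Y=0.05291 on G[1,5]
R8: Y=0.0001802 on G[3,5]
R9: Y=0.2646 on G[0,7]
R10: Y=0.0001364 on G[0,1]
R11: Y=0.8130 on G[2,0]
R12: Y=0.02597 on G[7,1]
R13: Y=0.3215 on G[0,4]
R14: Y=0.0006494 on G[2,7]
R15: Y=0.0004405 on G[1,7]
R16: Y=0.0009615 on G[0,5]
R17: Y=0.3268 on G[4,0]
Iext: z[4]−=0.0122, z[5]+=0.0122
solve → V1=0.1839, V2=8.416e-05, V3=0.1150, V4=-0.01839, V5=0.2543, V6=0.08653, V7=0.04379

R_eq = 22.35 Ω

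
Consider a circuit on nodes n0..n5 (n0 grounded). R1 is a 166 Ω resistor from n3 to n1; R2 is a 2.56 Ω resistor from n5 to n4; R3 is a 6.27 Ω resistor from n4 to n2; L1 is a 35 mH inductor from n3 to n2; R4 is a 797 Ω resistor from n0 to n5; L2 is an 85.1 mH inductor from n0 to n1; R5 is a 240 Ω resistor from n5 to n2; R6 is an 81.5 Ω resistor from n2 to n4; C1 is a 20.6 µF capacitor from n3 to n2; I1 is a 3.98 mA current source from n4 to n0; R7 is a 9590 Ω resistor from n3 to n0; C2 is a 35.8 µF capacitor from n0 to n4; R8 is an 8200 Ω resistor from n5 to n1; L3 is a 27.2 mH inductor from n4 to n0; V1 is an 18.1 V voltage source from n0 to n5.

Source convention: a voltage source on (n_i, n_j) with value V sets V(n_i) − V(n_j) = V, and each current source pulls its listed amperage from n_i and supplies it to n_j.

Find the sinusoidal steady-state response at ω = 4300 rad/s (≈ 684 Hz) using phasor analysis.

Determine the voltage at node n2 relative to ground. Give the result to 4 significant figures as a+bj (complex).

-15.98+5.391j V

Element admittances at ω=4300 rad/s:
  Y(R1) = 0.006024+0.000j S between n3,n1
  Y(R2) = 0.3906+0.000j S between n5,n4
  Y(R3) = 0.1595+0.000j S between n4,n2
  Y(L1) = 0.000-0.006645j S between n3,n2
  Y(R4) = 0.001255+0.000j S between n0,n5
  Y(L2) = 0.000-0.002733j S between n0,n1
  Y(R5) = 0.004167+0.000j S between n5,n2
  Y(R6) = 0.01227+0.000j S between n2,n4
  Y(C1) = 0.000+0.08858j S between n3,n2
  I1: injects 0.00398 A into n0 (from n4)
  Y(R7) = 0.0001043+0.000j S between n3,n0
  Y(C2) = 0.000+0.1539j S between n0,n4
  Y(R8) = 0.0001220+0.000j S between n5,n1
  Y(L3) = 0.000-0.008550j S between n4,n0
  V1: constraint V(n0)−V(n5) = 18.1
Assemble and solve the 6×6 MNA system:
  V(n1)=-15.75-1.793j  V(n2)=-15.98+5.391j  V(n3)=-16.51+5.314j  V(n4)=-15.97+5.774j  V(n5)=-18.10+0.000j
  i(V1)=-0.8649-2.278j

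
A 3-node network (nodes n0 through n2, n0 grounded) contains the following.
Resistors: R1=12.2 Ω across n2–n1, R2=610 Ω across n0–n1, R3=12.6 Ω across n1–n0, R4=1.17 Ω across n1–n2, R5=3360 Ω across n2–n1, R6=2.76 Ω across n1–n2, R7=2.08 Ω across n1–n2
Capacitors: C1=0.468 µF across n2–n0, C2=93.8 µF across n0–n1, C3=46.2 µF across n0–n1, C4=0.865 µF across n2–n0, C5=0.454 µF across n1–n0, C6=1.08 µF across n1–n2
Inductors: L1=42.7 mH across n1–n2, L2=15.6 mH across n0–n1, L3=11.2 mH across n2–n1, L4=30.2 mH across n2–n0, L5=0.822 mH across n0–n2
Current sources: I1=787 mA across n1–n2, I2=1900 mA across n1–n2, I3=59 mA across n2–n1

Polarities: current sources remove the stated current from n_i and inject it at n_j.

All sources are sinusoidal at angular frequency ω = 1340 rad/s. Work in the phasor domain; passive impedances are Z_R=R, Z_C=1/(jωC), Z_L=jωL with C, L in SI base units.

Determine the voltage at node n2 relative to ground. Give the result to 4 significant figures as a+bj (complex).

Element admittances at ω=1340 rad/s:
  Y(R1) = 0.08197+0.000j S between n2,n1
  Y(C1) = 0.000+0.0006271j S between n2,n0
  Y(L1) = 0.000-0.01748j S between n1,n2
  Y(C2) = 0.000+0.1257j S between n0,n1
  Y(L2) = 0.000-0.04784j S between n0,n1
  I1: injects 0.787 A into n2 (from n1)
  Y(C3) = 0.000+0.06191j S between n0,n1
  Y(C4) = 0.000+0.001159j S between n2,n0
  Y(L3) = 0.000-0.06663j S between n2,n1
  Y(R2) = 0.001639+0.000j S between n0,n1
  I2: injects 1.9 A into n2 (from n1)
  Y(R3) = 0.07937+0.000j S between n1,n0
  Y(R4) = 0.8547+0.000j S between n1,n2
  Y(L4) = 0.000-0.02471j S between n2,n0
  Y(C5) = 0.000+0.0006084j S between n1,n0
  Y(R5) = 0.0002976+0.000j S between n2,n1
  Y(R6) = 0.3623+0.000j S between n1,n2
  Y(L5) = 0.000-0.9079j S between n0,n2
  Y(R7) = 0.4808+0.000j S between n1,n2
  Y(C6) = 0.000+0.001447j S between n1,n2
  I3: injects 0.059 A into n1 (from n2)
Assemble and solve the 2×2 MNA system:
  V(n1)=-1.611+0.2266j  V(n2)=-0.2232+0.1744j

-0.2232+0.1744j V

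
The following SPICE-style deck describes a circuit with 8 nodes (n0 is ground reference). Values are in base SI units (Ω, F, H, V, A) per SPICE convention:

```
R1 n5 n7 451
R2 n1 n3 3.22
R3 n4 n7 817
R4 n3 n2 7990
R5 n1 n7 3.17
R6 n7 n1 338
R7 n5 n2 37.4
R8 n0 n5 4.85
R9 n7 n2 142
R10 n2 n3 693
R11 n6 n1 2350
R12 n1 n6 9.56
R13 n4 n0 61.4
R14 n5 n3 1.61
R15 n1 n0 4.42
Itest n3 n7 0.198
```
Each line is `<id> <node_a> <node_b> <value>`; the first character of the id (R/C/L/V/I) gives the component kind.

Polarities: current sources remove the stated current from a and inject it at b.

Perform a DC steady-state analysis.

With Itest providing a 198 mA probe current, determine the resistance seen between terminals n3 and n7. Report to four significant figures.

R_eq = 5.399 Ω

MNA unknowns: 7 node voltages V₁..V_7
R1: Y=0.002217 on G[5,7]
R2: Y=0.3106 on G[1,3]
R3: Y=0.001224 on G[4,7]
R4: Y=0.0001252 on G[3,2]
R5: Y=0.3155 on G[1,7]
R6: Y=0.002959 on G[7,1]
R7: Y=0.02674 on G[5,2]
R8: Y=0.2062 on G[0,5]
R9: Y=0.007042 on G[7,2]
R10: Y=0.001443 on G[2,3]
R11: Y=0.0004255 on G[6,1]
R12: Y=0.1046 on G[1,6]
R13: Y=0.01629 on G[4,0]
R14: Y=0.6211 on G[5,3]
R15: Y=0.2262 on G[1,0]
Itest: z[3]−=0.198, z[7]+=0.198
solve → V1=0.1856, V2=-0.01468, V3=-0.2888, V4=0.05453, V5=-0.2080, V6=0.1856, V7=0.7802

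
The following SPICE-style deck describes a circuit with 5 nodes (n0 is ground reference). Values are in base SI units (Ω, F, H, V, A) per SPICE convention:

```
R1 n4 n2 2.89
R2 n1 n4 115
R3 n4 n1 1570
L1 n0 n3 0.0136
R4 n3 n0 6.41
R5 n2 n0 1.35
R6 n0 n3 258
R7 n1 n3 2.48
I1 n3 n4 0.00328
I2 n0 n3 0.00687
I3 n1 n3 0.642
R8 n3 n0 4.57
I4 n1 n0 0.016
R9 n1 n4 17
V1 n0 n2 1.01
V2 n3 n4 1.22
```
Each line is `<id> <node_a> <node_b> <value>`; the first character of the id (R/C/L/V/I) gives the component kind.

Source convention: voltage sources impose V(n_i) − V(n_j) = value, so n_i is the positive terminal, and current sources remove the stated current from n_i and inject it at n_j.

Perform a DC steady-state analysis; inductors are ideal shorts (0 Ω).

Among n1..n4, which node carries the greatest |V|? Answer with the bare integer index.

1

MNA unknowns: 4 node voltages V₁..V_4 plus 3 source currents (L1, V1, V2)
R1: Y=0.3460 on G[4,2]
R2: Y=0.008696 on G[1,4]
R3: Y=0.0006369 on G[4,1]
L1: row V0−V3=0, i_L1 at 0,3
R4: Y=0.1560 on G[3,0]
R5: Y=0.7407 on G[2,0]
R6: Y=0.003876 on G[0,3]
R7: Y=0.4032 on G[1,3]
I1: z[3]−=0.00328, z[4]+=0.00328
I2: z[0]−=0.00687, z[3]+=0.00687
I3: z[1]−=0.642, z[3]+=0.642
R8: Y=0.2188 on G[3,0]
I4: z[1]−=0.016, z[0]+=0.016
R9: Y=0.05882 on G[1,4]
V1: row V0−V2=1.01, i_V1 at 0,2
V2: row V3−V4=1.22, i_V2 at 3,4
solve → V1=-1.572, V2=-1.010, V3=0.000, V4=-1.220
aux → i_L1=-0.06353, i_V1=-0.6755, i_V2=-0.05193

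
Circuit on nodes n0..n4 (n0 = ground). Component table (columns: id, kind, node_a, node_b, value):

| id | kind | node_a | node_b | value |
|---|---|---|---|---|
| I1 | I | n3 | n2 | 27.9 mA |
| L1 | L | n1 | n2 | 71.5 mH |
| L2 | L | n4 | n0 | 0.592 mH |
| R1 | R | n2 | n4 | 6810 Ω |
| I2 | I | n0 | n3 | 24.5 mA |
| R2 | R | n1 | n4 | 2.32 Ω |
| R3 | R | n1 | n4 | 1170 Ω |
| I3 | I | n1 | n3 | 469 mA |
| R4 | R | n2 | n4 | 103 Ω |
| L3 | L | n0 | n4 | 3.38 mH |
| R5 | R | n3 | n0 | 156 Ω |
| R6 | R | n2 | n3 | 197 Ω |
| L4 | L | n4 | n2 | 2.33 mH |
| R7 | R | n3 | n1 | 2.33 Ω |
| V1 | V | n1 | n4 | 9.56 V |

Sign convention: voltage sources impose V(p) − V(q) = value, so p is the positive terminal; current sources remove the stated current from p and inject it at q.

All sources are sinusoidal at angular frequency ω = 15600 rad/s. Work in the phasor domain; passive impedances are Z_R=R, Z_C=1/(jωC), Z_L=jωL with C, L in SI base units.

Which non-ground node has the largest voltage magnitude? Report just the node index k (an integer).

3

Apply KCL at each of the 4 non-ground nodes and solve the resulting linear system.
Node n1: branches {L1, R2, R3, I3, R7, V1} → V_1 = 9.545-0.3298j
Node n2: branches {I1, L1, R1, R4, R6, L4} → V_2 = 1.386+1.771j
Node n3: branches {I1, I2, I3, R5, R6, R7} → V_3 = 10.37-0.3008j
Node n4: branches {L2, R1, R2, R3, R4, L3, L4, V1} → V_4 = -0.01515-0.3298j
Source currents: i(V1)=-4.242+0.01976j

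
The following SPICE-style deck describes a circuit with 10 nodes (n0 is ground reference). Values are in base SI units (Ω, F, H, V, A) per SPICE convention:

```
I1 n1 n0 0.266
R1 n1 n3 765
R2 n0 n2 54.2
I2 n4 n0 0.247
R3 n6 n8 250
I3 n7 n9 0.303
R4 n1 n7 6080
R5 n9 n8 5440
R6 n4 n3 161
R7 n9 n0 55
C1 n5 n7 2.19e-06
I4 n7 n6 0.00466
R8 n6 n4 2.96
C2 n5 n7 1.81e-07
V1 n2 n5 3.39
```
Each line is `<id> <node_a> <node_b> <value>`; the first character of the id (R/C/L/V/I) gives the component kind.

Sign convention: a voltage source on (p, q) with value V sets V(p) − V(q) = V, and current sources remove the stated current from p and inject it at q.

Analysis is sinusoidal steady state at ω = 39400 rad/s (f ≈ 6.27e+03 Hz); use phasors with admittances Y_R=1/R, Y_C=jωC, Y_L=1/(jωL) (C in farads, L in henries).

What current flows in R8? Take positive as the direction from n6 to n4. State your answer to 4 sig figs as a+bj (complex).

Element admittances at ω=39400 rad/s:
  I1: injects 0.266 A into n0 (from n1)
  Y(R1) = 0.001307+0.000j S between n1,n3
  Y(R2) = 0.01845+0.000j S between n0,n2
  I2: injects 0.247 A into n0 (from n4)
  Y(R3) = 0.004000+0.000j S between n6,n8
  I3: injects 0.303 A into n9 (from n7)
  Y(R4) = 0.0001645+0.000j S between n1,n7
  Y(R5) = 0.0001838+0.000j S between n9,n8
  Y(R6) = 0.006211+0.000j S between n4,n3
  Y(R7) = 0.01818+0.000j S between n9,n0
  Y(C1) = 0.000+0.08629j S between n5,n7
  I4: injects 0.00466 A into n6 (from n7)
  Y(R8) = 0.3378+0.000j S between n6,n4
  Y(C2) = 0.000+0.007131j S between n5,n7
  V1: constraint V(n2)−V(n5) = 3.39
Assemble and solve the 10×10 MNA system:
  V(n1)=-1520+3.080j  V(n2)=-29.93-0.02501j  V(n3)=-1503+2.727j  V(n4)=-1500+2.653j  V(n5)=-33.32-0.02501j  V(n6)=-1499+2.651j  V(n7)=-33.32+5.886j  V(n8)=-1433+2.536j  V(n9)=2.153+0.02538j
  i(V1)=0.5522+0.0004615j

0.2685-0.0004615j A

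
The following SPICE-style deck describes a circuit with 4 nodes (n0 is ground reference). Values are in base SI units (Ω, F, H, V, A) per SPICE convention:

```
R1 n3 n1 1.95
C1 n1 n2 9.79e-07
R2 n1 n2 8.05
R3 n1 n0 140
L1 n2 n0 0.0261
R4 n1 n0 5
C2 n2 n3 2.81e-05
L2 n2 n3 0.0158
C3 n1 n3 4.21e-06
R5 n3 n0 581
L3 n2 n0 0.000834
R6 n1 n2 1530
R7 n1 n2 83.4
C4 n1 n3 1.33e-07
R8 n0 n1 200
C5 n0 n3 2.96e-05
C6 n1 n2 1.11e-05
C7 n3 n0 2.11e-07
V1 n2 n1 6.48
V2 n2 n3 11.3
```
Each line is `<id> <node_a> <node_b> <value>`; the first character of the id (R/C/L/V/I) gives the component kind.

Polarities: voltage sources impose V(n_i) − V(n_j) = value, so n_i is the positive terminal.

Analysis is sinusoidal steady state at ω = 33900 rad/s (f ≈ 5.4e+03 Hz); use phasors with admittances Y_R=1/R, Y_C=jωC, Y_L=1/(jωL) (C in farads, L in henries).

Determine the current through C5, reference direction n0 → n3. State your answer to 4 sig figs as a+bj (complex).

Element admittances at ω=33900 rad/s:
  Y(R1) = 0.5128+0.000j S between n3,n1
  Y(C1) = 0.000+0.03319j S between n1,n2
  Y(R2) = 0.1242+0.000j S between n1,n2
  Y(R3) = 0.007143+0.000j S between n1,n0
  Y(L1) = 0.000-0.001130j S between n2,n0
  Y(R4) = 0.2000+0.000j S between n1,n0
  Y(C2) = 0.000+0.9526j S between n2,n3
  Y(L2) = 0.000-0.001867j S between n2,n3
  Y(C3) = 0.000+0.1427j S between n1,n3
  Y(R5) = 0.001721+0.000j S between n3,n0
  Y(L3) = 0.000-0.03537j S between n2,n0
  Y(R6) = 0.0006536+0.000j S between n1,n2
  Y(R7) = 0.01199+0.000j S between n1,n2
  Y(C4) = 0.000+0.004509j S between n1,n3
  Y(R8) = 0.005000+0.000j S between n0,n1
  Y(C5) = 0.000+1.003j S between n0,n3
  Y(C6) = 0.000+0.3763j S between n1,n2
  Y(C7) = 0.000+0.007153j S between n3,n0
  V1: constraint V(n2)−V(n1) = 6.48
  V2: constraint V(n2)−V(n3) = 11.3
Assemble and solve the 5×5 MNA system:
  V(n1)=5.004+1.090j  V(n2)=11.48+1.090j  V(n3)=0.1841+1.090j
  i(V1)=2.646-1.713j  i(V2)=-3.573-11.26j

1.094-0.1847j A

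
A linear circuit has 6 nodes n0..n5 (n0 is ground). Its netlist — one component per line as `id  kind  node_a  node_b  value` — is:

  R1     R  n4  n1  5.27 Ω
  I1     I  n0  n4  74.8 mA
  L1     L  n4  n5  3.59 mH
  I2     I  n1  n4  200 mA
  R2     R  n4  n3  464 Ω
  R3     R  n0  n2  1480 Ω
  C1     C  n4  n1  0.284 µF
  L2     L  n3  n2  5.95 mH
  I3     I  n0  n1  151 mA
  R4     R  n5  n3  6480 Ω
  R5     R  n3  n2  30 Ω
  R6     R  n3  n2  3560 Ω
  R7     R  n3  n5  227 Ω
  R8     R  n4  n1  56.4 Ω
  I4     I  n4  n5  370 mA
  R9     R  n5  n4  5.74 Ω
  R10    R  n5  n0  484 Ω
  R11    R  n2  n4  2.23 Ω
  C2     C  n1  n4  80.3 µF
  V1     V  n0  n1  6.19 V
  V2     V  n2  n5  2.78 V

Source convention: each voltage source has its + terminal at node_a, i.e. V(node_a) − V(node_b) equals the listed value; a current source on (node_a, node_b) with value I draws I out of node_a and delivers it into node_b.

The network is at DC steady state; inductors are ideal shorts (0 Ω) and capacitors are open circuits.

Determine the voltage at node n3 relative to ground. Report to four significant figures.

MNA unknowns: 5 node voltages V₁..V_5 plus 4 source currents (L1, L2, V1, V2)
R1: Y=0.1898 on G[4,1]
I1: z[0]−=0.0748, z[4]+=0.0748
L1: row V4−V5=0, i_L1 at 4,5
I2: z[1]−=0.2, z[4]+=0.2
R2: Y=0.002155 on G[4,3]
R3: Y=0.0006757 on G[0,2]
C1: Y=0.000 on G[4,1]
L2: row V3−V2=0, i_L2 at 3,2
I3: z[0]−=0.151, z[1]+=0.151
R4: Y=0.0001543 on G[5,3]
R5: Y=0.03333 on G[3,2]
R6: Y=0.0002809 on G[3,2]
R7: Y=0.004405 on G[3,5]
R8: Y=0.01773 on G[4,1]
I4: z[4]−=0.37, z[5]+=0.37
R9: Y=0.1742 on G[5,4]
R10: Y=0.002066 on G[5,0]
R11: Y=0.4484 on G[2,4]
C2: Y=0.000 on G[1,4]
V1: row V0−V1=6.19, i_V1 at 0,1
V2: row V2−V5=2.78, i_V2 at 2,5
solve → V1=-6.190, V2=-2.031, V3=-2.031, V4=-4.811, V5=-4.811
aux → i_L1=0.8713, i_L2=-0.01867, i_V1=-0.2371, i_V2=-1.264

-2.031 V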